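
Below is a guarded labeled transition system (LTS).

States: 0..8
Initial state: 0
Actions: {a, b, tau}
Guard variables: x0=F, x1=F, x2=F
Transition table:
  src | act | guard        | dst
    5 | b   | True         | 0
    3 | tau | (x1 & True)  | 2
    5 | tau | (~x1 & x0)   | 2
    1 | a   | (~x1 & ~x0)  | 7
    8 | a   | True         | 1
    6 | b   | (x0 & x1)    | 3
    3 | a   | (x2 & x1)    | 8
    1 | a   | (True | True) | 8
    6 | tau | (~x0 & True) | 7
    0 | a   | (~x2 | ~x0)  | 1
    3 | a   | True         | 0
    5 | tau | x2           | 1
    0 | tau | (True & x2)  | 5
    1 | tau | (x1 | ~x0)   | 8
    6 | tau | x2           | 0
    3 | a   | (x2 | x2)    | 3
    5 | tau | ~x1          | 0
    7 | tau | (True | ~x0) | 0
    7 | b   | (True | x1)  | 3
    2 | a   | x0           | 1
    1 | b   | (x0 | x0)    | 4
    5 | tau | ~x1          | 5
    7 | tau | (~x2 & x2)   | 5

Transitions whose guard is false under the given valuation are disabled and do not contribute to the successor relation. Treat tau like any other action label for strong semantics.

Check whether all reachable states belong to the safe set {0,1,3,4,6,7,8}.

Allowed set {0,1,3,4,6,7,8}
Reach set: {0,1,3,7,8}
  0: safe
  1: safe
  3: safe
  7: safe
  8: safe

Answer: INVARIANT HOLDS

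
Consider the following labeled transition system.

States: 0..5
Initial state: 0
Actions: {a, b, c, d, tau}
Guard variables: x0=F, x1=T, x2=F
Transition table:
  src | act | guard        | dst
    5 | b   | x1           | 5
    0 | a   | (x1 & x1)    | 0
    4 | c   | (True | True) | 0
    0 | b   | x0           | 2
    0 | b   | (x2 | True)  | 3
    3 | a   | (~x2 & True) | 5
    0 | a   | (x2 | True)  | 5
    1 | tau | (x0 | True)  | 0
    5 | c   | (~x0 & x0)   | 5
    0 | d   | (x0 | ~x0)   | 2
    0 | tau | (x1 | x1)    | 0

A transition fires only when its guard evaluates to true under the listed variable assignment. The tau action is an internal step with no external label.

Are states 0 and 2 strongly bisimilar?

Answer: NOT BISIMILAR

Trace:
Refine partition for ~:
  round 0: {{0,1,2,3,4,5}}
  round 1: {{0},{1},{2},{3},{4},{5}}
stable after 2 split(s): 6 block(s)
0∈{0}, 2∈{2}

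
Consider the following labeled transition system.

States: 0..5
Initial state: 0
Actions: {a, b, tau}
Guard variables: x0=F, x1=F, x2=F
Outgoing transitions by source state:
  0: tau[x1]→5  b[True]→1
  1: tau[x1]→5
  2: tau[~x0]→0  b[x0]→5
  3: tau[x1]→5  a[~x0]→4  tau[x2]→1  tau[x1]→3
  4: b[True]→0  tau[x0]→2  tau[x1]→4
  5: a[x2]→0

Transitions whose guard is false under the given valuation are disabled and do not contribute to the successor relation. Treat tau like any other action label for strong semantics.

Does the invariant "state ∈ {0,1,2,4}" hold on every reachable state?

Allowed set {0,1,2,4}
Reachable = {0,1}
  0: safe
  1: safe

Answer: INVARIANT HOLDS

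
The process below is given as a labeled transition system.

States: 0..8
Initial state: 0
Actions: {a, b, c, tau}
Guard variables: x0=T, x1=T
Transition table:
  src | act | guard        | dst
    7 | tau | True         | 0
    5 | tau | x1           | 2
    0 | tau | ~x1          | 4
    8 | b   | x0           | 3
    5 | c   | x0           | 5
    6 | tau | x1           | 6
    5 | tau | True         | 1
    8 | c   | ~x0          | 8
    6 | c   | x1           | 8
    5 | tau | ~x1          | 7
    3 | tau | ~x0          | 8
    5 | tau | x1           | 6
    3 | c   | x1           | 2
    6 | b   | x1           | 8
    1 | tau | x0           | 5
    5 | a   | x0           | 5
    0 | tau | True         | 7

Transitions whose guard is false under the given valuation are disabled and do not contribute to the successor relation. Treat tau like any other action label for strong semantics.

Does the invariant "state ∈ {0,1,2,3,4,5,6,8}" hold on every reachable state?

Inv-set: {0,1,2,3,4,5,6,8}
Reach set: {0,7}
  0: ✓
  7: ✗ unsafe
counterexample path to 7: tau

Answer: INVARIANT VIOLATED at state 7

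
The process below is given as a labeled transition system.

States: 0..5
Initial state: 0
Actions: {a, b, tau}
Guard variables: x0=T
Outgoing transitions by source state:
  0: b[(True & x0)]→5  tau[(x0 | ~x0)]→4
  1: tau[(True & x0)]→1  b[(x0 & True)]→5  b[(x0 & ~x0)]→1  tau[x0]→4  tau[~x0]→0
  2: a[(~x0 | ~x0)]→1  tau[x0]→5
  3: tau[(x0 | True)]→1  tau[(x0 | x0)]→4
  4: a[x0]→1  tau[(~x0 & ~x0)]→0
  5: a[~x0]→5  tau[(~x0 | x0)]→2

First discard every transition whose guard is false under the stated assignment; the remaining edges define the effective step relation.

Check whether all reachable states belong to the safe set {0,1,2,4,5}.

Safe = {0,1,2,4,5}
Reach set: {0,1,2,4,5}
  0: ok
  1: ok
  2: ok
  4: ok
  5: ok

Answer: INVARIANT HOLDS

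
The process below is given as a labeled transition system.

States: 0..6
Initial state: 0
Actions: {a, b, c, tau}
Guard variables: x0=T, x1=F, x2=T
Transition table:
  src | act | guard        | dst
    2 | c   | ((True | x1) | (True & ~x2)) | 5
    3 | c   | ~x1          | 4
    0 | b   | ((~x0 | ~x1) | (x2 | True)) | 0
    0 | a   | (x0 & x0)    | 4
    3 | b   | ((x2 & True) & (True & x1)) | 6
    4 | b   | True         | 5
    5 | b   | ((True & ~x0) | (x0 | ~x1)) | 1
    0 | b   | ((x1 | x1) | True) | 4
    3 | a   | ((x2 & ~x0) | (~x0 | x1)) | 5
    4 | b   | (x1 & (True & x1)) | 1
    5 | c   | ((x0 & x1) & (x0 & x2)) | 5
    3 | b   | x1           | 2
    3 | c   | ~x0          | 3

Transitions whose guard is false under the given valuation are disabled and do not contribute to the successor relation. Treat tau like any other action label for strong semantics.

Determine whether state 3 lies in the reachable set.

Answer: UNREACHABLE

Trace:
After dropping false guards: 7 live edges.
depth 0: {0}
depth 1: {4}  cumulative {0,4}
depth 2: {5}  cumulative {0,4,5}
depth 3: {1}  cumulative {0,1,4,5}
R = {0,1,4,5}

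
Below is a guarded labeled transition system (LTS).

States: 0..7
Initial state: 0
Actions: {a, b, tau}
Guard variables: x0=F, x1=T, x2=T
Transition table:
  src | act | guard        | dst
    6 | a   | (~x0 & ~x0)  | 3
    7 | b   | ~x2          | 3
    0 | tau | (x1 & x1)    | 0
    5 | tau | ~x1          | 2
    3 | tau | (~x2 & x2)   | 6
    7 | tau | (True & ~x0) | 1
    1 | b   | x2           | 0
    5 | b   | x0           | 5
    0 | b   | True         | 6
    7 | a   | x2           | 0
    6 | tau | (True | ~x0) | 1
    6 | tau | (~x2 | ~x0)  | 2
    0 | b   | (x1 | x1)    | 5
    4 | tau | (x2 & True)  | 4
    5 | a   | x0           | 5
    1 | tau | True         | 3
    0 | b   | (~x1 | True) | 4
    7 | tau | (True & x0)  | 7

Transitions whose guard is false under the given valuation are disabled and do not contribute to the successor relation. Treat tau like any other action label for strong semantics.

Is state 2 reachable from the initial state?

Guard filter leaves 12 enabled edge(s).
L0 = {0}
L1 = {4,5,6}  now seen {0,4,5,6}
L2 = {1,2,3}  now seen {0,1,2,3,4,5,6}
Reach set: {0,1,2,3,4,5,6}
witness 2: b·tau

Answer: REACHABLE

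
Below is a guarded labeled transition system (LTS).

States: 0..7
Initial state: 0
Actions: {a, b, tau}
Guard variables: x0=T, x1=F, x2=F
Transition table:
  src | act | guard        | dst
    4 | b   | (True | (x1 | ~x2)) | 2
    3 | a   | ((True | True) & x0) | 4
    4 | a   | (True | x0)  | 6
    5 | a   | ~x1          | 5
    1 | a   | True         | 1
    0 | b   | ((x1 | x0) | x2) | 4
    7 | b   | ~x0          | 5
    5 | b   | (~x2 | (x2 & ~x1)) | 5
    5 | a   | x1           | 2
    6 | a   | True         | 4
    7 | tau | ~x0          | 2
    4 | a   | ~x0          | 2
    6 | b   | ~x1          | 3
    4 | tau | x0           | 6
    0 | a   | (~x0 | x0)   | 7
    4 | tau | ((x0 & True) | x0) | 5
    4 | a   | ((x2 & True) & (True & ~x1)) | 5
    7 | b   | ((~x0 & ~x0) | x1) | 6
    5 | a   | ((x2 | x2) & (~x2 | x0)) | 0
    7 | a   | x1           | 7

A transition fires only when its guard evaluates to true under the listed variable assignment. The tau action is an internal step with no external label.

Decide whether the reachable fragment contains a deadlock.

Answer: DEADLOCK at state 2

Working:
Reachable = {0,2,3,4,5,6,7}
  0: a→7  b→4  [2 exit(s)]
  2: ∅  [no exit]
  3: a→4  [1 exit(s)]
  4: a→6  b→2  tau→5  tau→6  [4 exit(s)]
  5: a→5  b→5  [2 exit(s)]
  6: a→4  b→3  [2 exit(s)]
  7: ∅  [no exit]
witness 2: b·b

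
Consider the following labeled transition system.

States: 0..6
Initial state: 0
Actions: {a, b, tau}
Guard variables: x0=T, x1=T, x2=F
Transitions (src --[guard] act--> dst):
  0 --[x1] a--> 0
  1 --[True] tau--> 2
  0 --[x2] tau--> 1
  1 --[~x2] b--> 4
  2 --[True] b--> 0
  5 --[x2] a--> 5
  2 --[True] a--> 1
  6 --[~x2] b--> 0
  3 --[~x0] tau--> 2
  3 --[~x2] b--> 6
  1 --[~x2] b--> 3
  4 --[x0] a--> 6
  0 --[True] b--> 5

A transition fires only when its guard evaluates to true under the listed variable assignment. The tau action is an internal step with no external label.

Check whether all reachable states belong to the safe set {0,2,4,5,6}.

Safe = {0,2,4,5,6}
Reach set: {0,5}
  0: ok
  5: ok

Answer: INVARIANT HOLDS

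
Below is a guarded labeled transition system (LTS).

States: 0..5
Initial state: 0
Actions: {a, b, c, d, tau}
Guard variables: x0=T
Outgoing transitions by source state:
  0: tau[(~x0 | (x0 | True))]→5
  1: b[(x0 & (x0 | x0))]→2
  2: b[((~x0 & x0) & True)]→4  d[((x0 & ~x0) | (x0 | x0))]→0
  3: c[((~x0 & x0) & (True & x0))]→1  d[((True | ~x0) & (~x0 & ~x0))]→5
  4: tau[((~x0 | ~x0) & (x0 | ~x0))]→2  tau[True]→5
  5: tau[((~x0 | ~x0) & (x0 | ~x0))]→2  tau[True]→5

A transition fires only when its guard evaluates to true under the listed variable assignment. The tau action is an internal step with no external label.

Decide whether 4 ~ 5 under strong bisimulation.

Answer: BISIMILAR

Working:
Refine partition for ~:
  π0 = {{0,1,2,3,4,5}}
  π1 = {{0,4,5},{1},{2},{3}}
4 equivalence class(es) (converged in 2)
class of 4: {0,4,5}; class of 5: {0,4,5}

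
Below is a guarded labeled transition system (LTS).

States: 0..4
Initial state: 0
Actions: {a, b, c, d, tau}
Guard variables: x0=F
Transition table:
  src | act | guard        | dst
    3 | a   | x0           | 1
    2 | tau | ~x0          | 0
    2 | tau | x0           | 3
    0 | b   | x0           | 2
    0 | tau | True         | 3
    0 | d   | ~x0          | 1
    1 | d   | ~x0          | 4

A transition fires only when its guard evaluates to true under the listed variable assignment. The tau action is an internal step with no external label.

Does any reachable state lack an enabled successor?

Reach set: {0,1,3,4}
  0: d→1  tau→3  [deg 2]
  1: d→4  [deg 1]
  3: ∅  [no exit]
  4: ∅  [no exit]
witness 3: tau

Answer: DEADLOCK at state 3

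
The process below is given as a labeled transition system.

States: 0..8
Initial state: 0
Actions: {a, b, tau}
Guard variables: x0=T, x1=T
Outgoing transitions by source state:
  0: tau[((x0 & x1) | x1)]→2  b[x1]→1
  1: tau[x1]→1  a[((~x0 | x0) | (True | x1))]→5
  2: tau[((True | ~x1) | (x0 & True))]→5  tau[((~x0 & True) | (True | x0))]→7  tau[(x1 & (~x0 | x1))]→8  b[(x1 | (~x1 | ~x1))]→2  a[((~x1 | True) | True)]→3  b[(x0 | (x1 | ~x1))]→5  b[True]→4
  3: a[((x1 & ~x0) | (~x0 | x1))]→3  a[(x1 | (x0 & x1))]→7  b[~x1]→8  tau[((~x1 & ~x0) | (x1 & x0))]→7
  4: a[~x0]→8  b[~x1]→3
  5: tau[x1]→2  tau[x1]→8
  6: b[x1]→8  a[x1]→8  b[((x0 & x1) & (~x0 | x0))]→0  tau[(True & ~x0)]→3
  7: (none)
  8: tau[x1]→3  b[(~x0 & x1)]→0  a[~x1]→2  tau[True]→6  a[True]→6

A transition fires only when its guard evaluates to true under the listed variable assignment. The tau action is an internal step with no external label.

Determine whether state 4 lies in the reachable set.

Answer: REACHABLE

Trace:
22 transition(s) survive guard evaluation.
Layer 0: {0}
Layer 1: {1,2}  cumulative {0,1,2}
Layer 2: {3,4,5,7,8}  cumulative {0,1,2,3,4,5,7,8}
Layer 3: {6}  cumulative {0,1,2,3,4,5,6,7,8}
R = {0,1,2,3,4,5,6,7,8}
trace reaching 4: tau·b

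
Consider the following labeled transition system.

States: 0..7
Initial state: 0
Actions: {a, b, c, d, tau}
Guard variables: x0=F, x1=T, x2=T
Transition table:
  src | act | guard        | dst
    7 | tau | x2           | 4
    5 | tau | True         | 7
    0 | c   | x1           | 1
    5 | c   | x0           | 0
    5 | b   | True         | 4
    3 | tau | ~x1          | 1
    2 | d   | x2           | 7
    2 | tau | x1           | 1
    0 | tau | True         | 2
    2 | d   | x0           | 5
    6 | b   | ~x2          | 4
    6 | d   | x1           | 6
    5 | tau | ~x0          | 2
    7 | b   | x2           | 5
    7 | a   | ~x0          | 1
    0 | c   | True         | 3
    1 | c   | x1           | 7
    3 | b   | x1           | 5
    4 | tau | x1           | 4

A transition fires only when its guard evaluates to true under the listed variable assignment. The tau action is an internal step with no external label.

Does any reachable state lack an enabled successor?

Answer: DEADLOCK-FREE

Trace:
R = {0,1,2,3,4,5,7}
  0: c→1  c→3  tau→2  [3 out]
  1: c→7  [1 out]
  2: d→7  tau→1  [2 out]
  3: b→5  [1 out]
  4: tau→4  [1 out]
  5: b→4  tau→2  tau→7  [3 out]
  7: a→1  b→5  tau→4  [3 out]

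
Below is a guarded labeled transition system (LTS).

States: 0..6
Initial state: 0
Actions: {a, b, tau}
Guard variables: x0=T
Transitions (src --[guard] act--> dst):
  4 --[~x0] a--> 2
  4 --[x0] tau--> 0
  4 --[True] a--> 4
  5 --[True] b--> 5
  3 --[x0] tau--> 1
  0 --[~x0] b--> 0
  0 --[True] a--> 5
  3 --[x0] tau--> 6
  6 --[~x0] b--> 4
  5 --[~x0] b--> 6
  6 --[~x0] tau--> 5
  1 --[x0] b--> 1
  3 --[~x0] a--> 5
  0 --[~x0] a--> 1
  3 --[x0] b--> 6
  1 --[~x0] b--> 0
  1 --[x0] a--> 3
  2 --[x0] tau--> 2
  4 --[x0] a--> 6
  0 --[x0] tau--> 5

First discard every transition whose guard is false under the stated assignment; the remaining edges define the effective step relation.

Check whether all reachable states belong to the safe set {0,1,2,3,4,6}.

Answer: INVARIANT VIOLATED at state 5

Working:
Safe = {0,1,2,3,4,6}
Reachable = {0,5}
  0: ok
  5: outside
witness against invariant: a → 5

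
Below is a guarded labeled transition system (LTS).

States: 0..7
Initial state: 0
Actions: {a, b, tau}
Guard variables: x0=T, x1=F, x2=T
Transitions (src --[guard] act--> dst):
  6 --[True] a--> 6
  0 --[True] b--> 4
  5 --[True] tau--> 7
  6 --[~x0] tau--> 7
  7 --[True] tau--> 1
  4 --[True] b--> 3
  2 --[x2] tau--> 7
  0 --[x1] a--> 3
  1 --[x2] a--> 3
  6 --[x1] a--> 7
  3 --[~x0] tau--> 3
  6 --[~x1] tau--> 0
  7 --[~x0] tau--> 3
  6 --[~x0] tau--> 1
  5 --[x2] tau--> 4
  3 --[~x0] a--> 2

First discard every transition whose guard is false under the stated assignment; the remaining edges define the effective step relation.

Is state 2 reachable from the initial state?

Guard filter leaves 9 enabled edge(s).
Layer 0: {0}
Layer 1: {4}  total {0,4}
Layer 2: {3}  total {0,3,4}
Reach set: {0,3,4}

Answer: UNREACHABLE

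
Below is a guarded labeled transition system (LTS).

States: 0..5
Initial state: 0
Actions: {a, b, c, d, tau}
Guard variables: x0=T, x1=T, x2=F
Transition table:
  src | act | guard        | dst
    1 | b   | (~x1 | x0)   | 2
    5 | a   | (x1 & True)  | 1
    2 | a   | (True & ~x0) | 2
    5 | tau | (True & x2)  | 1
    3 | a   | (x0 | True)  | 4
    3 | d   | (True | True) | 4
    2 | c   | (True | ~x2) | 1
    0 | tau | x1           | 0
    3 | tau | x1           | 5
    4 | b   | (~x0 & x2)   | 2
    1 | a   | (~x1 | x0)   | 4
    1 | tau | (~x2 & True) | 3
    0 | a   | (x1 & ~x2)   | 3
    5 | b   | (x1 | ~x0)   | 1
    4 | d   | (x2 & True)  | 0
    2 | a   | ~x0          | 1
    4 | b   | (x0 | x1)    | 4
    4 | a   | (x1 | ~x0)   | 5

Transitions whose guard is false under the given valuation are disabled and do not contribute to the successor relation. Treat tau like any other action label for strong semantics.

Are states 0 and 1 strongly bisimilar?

Refine partition for ~:
  π0 = {{0,1,2,3,4,5}}
  π1 = {{0},{1},{2},{3},{4,5}}
  π2 = {{0},{1},{2},{3},{4},{5}}
stable after 3 split(s): 6 block(s)
0∈{0}, 1∈{1}

Answer: NOT BISIMILAR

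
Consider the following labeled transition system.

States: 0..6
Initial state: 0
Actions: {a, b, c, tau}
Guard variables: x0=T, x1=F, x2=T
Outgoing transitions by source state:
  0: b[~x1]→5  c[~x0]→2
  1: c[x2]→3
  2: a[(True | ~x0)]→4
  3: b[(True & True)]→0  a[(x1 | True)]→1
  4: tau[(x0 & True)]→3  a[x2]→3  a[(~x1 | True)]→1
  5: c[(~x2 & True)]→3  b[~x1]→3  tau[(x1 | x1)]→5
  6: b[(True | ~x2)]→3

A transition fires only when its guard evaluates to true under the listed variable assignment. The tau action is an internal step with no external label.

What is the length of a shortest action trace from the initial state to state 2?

Answer: UNREACHABLE

Working:
BFS to 2:
  depth 0: {0}
  depth 1: {5}
  depth 2: {3}
  depth 3: {1}
2 never appears.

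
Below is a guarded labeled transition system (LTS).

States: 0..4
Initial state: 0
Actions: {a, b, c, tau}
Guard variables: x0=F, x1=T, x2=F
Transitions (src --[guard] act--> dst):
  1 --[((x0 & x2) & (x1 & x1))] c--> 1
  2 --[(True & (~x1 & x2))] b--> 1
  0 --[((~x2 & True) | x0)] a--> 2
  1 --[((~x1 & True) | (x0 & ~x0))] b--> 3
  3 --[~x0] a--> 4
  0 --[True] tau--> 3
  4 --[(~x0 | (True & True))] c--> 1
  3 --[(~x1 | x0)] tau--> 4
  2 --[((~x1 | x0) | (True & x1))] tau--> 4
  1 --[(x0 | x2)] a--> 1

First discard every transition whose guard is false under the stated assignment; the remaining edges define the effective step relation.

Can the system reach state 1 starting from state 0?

Guard filter leaves 5 enabled edge(s).
Layer 0: {0}
Layer 1: {2,3}  total {0,2,3}
Layer 2: {4}  total {0,2,3,4}
Layer 3: {1}  total {0,1,2,3,4}
R = {0,1,2,3,4}
witness 1: a·tau·c

Answer: REACHABLE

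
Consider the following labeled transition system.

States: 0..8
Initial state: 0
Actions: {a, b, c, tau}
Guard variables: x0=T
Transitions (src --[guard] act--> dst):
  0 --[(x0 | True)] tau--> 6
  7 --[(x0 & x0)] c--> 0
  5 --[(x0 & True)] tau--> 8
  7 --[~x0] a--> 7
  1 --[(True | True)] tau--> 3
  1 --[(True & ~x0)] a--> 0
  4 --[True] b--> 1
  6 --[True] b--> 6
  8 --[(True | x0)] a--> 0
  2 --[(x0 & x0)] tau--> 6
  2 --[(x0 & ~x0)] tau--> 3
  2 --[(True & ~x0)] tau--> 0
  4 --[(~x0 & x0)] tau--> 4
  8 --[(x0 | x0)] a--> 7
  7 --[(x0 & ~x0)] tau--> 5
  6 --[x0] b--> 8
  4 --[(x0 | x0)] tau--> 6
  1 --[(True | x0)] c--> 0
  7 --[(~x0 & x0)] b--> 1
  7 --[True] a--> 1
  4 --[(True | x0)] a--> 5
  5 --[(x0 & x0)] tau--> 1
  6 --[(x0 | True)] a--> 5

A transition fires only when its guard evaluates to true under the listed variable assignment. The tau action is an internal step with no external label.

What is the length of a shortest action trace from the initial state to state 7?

Answer: 3

Working:
BFS to 7:
  Layer 0: {0}
  Layer 1: {6}
  Layer 2: {5,8}
  Layer 3: {1,7}
first hit 7 at d=3 via tau·b·a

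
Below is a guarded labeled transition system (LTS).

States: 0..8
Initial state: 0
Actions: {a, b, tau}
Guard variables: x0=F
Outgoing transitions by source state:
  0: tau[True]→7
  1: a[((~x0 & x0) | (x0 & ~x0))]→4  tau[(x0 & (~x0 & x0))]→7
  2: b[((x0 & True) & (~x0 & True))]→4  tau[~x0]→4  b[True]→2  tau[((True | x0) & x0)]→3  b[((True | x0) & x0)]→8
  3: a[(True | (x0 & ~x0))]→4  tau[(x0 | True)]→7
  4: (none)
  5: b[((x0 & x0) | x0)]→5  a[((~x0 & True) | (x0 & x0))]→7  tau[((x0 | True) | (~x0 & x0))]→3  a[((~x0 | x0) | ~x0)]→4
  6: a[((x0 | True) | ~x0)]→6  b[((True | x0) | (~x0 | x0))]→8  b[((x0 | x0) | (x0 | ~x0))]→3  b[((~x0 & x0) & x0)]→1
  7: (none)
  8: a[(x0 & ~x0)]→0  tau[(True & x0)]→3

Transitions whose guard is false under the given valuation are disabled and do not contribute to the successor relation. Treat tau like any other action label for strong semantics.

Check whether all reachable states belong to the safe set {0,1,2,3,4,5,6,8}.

Safe = {0,1,2,3,4,5,6,8}
Reachable = {0,7}
  0: ✓
  7: outside
witness against invariant: tau → 7

Answer: INVARIANT VIOLATED at state 7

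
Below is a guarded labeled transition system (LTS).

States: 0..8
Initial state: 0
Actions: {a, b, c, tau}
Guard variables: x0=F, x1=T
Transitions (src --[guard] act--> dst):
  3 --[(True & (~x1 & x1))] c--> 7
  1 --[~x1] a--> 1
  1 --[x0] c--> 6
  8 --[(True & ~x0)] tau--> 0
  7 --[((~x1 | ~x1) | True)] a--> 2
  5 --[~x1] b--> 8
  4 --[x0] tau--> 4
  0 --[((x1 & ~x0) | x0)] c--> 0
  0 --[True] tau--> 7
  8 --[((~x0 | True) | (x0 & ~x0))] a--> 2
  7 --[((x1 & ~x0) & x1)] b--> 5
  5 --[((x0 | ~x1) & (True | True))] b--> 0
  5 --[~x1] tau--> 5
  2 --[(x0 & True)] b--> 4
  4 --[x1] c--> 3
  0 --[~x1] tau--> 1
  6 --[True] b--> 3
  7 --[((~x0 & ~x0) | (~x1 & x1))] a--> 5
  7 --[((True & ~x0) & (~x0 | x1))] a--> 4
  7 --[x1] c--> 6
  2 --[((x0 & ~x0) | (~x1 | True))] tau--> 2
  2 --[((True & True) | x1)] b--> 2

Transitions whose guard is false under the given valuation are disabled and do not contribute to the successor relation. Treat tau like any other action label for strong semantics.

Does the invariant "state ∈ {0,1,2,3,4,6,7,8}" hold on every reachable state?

Answer: INVARIANT VIOLATED at state 5

Analysis:
Safe = {0,1,2,3,4,6,7,8}
Reachable = {0,2,3,4,5,6,7}
  0: ok
  2: ok
  3: ok
  4: ok
  5: outside
  6: ok
  7: ok
counterexample path to 5: tau·a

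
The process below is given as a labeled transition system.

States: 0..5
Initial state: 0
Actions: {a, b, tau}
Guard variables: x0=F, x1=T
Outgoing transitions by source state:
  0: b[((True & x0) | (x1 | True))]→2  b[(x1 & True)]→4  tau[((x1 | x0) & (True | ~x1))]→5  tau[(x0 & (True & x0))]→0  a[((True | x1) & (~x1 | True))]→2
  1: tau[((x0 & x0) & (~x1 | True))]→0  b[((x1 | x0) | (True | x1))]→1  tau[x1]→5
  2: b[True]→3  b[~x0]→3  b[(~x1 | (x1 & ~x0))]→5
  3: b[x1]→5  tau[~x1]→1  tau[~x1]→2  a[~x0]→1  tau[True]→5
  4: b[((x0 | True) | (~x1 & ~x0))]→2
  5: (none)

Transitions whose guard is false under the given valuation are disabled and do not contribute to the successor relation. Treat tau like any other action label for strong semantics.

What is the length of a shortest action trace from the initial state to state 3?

Layered search for 3:
  depth 0: {0}
  depth 1: {2,4,5}
  depth 2: {3}
3 enters at depth 2; path a·b

Answer: 2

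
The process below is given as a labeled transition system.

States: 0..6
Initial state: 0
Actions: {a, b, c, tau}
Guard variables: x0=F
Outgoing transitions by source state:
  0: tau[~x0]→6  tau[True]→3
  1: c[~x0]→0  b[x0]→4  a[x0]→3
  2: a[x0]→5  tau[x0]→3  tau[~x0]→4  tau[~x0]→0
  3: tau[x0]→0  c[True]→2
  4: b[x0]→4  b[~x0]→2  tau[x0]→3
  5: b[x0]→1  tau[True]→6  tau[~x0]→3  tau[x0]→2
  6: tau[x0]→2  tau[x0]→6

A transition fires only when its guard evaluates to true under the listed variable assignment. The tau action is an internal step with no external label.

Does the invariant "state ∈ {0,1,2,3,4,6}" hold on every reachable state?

Inv-set: {0,1,2,3,4,6}
R = {0,2,3,4,6}
  0: safe
  2: safe
  3: safe
  4: safe
  6: safe

Answer: INVARIANT HOLDS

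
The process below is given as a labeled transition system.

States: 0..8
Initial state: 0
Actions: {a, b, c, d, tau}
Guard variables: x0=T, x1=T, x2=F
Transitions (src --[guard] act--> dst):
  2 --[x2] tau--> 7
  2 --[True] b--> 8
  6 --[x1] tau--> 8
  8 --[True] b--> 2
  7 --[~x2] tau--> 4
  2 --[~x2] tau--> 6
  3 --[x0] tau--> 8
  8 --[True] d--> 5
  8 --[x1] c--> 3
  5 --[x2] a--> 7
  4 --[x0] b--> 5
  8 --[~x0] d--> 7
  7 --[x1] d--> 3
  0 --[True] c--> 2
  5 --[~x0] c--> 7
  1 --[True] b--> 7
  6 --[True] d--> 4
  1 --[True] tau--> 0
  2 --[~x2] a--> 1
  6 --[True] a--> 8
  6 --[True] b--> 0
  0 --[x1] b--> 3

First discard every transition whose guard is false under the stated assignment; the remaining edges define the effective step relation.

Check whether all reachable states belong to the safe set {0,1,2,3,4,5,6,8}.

Allowed set {0,1,2,3,4,5,6,8}
Reachable = {0,1,2,3,4,5,6,7,8}
  0: ✓
  1: ✓
  2: ✓
  3: ✓
  4: ✓
  5: ✓
  6: ✓
  7: VIOLATES
  8: ✓
reach 7 via c·a·b — violates

Answer: INVARIANT VIOLATED at state 7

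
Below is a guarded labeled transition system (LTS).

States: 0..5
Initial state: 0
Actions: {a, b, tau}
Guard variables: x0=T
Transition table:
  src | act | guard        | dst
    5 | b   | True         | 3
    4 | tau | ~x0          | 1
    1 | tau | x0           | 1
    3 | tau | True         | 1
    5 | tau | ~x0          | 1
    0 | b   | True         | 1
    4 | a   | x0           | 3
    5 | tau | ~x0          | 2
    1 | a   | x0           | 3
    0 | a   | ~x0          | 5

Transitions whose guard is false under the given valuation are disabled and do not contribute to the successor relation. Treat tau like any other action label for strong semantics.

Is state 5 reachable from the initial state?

Guard filter leaves 6 enabled edge(s).
depth 0: {0}
depth 1: {1}  now seen {0,1}
depth 2: {3}  now seen {0,1,3}
Reachable = {0,1,3}

Answer: UNREACHABLE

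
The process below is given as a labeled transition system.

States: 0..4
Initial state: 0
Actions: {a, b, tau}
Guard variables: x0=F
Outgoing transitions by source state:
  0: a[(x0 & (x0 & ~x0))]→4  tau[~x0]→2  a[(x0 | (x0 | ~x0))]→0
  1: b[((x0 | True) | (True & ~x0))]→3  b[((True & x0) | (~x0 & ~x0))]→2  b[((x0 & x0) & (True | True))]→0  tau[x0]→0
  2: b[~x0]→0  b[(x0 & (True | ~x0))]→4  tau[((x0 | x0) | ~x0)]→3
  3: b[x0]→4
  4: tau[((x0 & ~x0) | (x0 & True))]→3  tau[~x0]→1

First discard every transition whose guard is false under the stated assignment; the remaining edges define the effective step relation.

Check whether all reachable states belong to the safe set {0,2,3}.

Inv-set: {0,2,3}
Reach set: {0,2,3}
  0: ✓
  2: ✓
  3: ✓

Answer: INVARIANT HOLDS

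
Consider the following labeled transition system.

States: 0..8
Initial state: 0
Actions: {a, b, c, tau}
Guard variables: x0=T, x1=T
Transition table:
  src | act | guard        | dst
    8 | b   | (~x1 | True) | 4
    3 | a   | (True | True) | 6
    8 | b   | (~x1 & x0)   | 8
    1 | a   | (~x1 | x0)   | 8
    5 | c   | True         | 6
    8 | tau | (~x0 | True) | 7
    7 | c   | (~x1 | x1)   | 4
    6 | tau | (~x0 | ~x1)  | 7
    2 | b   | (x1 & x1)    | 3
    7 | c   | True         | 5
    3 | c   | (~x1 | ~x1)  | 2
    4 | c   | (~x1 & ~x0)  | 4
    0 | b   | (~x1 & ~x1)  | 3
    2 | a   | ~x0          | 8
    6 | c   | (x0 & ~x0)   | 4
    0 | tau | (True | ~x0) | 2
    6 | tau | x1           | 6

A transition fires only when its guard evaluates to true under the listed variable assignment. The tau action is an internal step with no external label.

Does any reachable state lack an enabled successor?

Answer: DEADLOCK-FREE

Working:
Reachable = {0,2,3,6}
  0: tau→2  [1 exit(s)]
  2: b→3  [1 exit(s)]
  3: a→6  [1 exit(s)]
  6: tau→6  [1 exit(s)]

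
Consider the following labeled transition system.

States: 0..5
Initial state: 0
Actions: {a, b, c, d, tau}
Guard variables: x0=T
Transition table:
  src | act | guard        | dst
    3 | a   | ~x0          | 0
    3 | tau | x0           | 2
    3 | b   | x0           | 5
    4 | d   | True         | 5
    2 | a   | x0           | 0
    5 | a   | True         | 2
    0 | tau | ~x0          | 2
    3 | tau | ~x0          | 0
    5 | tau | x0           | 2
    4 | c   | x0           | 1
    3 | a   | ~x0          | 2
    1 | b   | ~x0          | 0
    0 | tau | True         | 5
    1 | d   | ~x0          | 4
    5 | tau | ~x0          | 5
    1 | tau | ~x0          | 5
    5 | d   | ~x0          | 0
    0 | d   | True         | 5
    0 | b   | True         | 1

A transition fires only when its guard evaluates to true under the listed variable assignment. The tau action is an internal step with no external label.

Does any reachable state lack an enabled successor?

Reachable = {0,1,2,5}
  0: b→1  d→5  tau→5  [3 exit(s)]
  1: ∅  [deadlock]
  2: a→0  [1 exit(s)]
  5: a→2  tau→2  [2 exit(s)]
trace reaching 1: b

Answer: DEADLOCK at state 1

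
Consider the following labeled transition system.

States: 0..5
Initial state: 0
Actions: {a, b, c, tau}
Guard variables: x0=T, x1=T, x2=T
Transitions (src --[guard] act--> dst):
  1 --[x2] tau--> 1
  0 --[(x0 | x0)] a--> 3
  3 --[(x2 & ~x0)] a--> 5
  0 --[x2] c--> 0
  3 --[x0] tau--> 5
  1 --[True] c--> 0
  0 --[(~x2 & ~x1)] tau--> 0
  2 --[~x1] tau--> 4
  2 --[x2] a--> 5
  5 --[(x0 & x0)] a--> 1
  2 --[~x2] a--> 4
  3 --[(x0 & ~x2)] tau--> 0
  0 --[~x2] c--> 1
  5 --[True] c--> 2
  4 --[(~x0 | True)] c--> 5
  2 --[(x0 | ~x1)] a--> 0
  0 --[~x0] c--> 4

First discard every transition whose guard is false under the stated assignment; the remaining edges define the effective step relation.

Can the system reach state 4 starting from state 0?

10 transition(s) survive guard evaluation.
depth 0: {0}
depth 1: {3}  total {0,3}
depth 2: {5}  total {0,3,5}
depth 3: {1,2}  total {0,1,2,3,5}
R = {0,1,2,3,5}

Answer: UNREACHABLE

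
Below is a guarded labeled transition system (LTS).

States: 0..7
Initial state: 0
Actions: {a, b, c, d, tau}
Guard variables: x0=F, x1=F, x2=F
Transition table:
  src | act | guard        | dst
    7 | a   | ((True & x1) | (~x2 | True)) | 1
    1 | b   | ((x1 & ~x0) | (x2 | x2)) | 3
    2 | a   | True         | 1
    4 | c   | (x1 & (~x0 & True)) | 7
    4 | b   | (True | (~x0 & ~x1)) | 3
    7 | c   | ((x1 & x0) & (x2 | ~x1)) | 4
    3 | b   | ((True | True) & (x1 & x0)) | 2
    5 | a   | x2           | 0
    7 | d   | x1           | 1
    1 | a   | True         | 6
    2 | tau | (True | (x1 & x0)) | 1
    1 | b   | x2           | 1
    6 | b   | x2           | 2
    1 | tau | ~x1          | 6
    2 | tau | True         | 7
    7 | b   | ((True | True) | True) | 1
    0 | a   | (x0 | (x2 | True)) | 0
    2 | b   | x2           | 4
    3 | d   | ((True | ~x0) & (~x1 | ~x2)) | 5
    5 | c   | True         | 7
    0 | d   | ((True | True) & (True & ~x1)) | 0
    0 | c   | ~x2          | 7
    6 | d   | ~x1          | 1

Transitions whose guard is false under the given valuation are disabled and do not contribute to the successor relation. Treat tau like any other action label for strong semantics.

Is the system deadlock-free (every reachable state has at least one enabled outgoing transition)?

Answer: DEADLOCK-FREE

Trace:
Reach set: {0,1,6,7}
  0: a→0  c→7  d→0  [3 exit(s)]
  1: a→6  tau→6  [2 exit(s)]
  6: d→1  [1 exit(s)]
  7: a→1  b→1  [2 exit(s)]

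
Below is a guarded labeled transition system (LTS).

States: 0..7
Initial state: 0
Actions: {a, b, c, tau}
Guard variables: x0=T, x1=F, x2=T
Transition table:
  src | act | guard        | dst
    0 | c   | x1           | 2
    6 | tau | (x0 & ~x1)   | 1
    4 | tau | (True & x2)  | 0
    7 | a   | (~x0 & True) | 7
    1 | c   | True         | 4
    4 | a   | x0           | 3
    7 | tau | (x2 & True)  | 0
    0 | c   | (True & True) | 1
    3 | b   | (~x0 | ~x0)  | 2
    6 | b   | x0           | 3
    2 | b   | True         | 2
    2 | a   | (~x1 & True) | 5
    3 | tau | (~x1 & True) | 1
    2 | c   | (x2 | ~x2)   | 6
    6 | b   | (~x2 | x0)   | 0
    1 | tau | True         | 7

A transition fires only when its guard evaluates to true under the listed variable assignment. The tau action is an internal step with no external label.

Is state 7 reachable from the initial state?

Answer: REACHABLE

Analysis:
13 transition(s) survive guard evaluation.
L0 = {0}
L1 = {1}  total {0,1}
L2 = {4,7}  total {0,1,4,7}
L3 = {3}  total {0,1,3,4,7}
Reachable = {0,1,3,4,7}
witness 7: c·tau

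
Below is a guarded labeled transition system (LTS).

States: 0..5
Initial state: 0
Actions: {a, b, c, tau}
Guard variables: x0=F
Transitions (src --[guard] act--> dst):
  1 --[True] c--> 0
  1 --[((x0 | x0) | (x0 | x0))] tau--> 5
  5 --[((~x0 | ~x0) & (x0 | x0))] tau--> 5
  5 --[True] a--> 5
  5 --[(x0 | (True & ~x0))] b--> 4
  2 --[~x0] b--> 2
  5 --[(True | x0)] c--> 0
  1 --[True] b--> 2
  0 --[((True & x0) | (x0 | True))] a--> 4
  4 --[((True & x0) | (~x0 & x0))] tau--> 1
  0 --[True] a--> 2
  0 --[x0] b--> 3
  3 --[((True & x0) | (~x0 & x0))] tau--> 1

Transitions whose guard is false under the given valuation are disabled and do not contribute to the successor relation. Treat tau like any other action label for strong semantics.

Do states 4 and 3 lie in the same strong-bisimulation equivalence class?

Refine partition for ~:
  round 0: {{0,1,2,3,4,5}}
  round 1: {{0},{1},{2},{3,4},{5}}
5 equivalence class(es) (converged in 2)
class of 4: {3,4}; class of 3: {3,4}

Answer: BISIMILAR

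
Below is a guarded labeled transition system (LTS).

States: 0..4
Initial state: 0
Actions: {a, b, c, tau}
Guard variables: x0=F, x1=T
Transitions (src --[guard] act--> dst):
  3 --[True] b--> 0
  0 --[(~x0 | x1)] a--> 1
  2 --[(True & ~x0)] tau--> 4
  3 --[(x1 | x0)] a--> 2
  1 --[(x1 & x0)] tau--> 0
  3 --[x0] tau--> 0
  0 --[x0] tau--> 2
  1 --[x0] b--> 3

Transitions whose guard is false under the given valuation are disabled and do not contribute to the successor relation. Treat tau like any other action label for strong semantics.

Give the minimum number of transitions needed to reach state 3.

BFS to 3:
  depth 0: {0}
  depth 1: {1}
3 never appears.

Answer: UNREACHABLE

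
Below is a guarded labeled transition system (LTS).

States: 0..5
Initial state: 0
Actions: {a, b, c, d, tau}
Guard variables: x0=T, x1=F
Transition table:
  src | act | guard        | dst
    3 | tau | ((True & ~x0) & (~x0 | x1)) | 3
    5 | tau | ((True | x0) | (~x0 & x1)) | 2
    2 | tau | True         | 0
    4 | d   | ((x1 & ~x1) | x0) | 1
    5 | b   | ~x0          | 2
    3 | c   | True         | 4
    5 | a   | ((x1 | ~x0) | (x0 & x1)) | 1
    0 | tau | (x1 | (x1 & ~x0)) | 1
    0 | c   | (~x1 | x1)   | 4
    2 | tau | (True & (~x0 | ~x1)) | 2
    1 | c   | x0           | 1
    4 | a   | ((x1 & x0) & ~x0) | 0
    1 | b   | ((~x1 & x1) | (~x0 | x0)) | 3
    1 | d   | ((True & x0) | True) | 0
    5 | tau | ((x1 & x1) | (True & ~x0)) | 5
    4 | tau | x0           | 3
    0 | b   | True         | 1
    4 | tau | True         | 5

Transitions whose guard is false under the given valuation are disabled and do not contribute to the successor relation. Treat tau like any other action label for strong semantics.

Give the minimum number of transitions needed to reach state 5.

BFS to 5:
  Layer 0: {0}
  Layer 1: {1,4}
  Layer 2: {3,5}
first hit 5 at d=2 via c·tau

Answer: 2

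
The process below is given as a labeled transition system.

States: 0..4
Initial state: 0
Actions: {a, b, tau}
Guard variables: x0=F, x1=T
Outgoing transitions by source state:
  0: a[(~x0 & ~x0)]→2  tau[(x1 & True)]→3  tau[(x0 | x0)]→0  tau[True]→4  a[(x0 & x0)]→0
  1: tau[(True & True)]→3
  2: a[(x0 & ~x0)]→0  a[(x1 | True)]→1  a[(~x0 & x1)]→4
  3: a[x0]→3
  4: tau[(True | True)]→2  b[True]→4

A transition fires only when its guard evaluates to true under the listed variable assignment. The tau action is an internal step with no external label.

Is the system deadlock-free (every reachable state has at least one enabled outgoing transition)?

Reachable = {0,1,2,3,4}
  0: a→2  tau→3  tau→4  [3 exit(s)]
  1: tau→3  [1 exit(s)]
  2: a→1  a→4  [2 exit(s)]
  3: ∅  [deadlock]
  4: b→4  tau→2  [2 exit(s)]
witness 3: tau

Answer: DEADLOCK at state 3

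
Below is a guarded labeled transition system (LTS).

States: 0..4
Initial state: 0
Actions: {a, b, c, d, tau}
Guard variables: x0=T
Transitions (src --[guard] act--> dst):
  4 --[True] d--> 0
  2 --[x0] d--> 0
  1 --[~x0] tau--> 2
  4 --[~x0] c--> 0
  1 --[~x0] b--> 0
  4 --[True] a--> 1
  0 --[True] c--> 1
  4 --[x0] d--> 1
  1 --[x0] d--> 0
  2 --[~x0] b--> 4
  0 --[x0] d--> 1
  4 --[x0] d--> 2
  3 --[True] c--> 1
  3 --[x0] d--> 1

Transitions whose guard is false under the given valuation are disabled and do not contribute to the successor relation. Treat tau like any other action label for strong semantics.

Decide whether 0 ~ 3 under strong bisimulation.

Compute ~ classes (split until stable):
  round 0: {{0,1,2,3,4}}
  round 1: {{0,3},{1,2},{4}}
3 equivalence class(es) (converged in 2)
0∈{0,3}, 3∈{0,3}

Answer: BISIMILAR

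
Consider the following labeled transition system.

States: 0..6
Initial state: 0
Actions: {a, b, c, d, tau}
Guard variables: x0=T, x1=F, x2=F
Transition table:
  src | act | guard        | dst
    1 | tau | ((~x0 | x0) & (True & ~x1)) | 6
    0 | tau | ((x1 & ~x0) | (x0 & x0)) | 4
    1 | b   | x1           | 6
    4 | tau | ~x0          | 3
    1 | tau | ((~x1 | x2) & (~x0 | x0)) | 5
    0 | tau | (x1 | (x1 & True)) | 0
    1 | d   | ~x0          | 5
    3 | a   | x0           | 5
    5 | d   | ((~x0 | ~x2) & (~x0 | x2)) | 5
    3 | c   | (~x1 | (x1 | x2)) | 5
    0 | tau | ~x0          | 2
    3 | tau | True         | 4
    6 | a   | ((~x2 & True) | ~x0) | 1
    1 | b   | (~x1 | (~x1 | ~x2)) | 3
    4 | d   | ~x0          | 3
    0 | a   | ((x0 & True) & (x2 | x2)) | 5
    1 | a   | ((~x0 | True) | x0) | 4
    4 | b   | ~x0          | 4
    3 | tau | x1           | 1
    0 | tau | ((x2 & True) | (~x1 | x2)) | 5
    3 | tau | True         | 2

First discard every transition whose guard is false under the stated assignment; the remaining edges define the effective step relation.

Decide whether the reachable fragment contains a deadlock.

Reachable = {0,4,5}
  0: tau→4  tau→5  [deg 2]
  4: ∅  [deadlock]
  5: ∅  [deadlock]
witness 4: tau

Answer: DEADLOCK at state 4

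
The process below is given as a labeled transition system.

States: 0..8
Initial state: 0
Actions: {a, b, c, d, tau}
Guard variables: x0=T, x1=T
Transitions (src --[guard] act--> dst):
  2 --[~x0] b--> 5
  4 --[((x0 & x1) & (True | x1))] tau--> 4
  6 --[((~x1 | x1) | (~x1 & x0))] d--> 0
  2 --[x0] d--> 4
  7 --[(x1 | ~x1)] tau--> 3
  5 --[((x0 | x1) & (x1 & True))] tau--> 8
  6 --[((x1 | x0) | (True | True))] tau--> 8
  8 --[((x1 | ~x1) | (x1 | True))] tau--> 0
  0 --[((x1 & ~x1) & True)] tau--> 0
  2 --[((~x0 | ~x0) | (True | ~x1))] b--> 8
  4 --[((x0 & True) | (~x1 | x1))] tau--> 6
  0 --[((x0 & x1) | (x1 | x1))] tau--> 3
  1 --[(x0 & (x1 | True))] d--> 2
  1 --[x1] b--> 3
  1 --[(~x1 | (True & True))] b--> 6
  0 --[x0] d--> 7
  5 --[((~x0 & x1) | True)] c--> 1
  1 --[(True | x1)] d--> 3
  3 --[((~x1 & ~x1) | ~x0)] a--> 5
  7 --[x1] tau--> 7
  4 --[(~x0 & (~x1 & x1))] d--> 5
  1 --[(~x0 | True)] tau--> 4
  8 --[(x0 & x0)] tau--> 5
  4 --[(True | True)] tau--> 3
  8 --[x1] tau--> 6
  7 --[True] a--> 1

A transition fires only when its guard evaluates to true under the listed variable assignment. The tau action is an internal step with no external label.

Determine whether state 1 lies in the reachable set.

Guard filter leaves 22 enabled edge(s).
Layer 0: {0}
Layer 1: {3,7}  cumulative {0,3,7}
Layer 2: {1}  cumulative {0,1,3,7}
Layer 3: {2,4,6}  cumulative {0,1,2,3,4,6,7}
Layer 4: {8}  cumulative {0,1,2,3,4,6,7,8}
Layer 5: {5}  cumulative {0,1,2,3,4,5,6,7,8}
Reach set: {0,1,2,3,4,5,6,7,8}
trace reaching 1: d·a

Answer: REACHABLE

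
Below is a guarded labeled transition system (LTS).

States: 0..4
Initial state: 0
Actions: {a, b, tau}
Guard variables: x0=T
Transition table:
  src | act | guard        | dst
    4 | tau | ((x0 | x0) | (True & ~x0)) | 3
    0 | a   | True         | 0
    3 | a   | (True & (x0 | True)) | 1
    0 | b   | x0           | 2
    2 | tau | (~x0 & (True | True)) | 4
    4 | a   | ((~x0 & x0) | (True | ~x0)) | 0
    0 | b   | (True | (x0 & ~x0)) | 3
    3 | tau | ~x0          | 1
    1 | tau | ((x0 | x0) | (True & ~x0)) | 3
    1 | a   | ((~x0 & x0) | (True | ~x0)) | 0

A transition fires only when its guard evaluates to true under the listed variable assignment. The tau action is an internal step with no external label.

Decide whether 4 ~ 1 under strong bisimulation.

Bisimulation quotient by refinement:
  round 0: {{0,1,2,3,4}}
  round 1: {{0},{1,4},{2},{3}}
4 equivalence class(es) (converged in 2)
class of 4: {1,4}; class of 1: {1,4}

Answer: BISIMILAR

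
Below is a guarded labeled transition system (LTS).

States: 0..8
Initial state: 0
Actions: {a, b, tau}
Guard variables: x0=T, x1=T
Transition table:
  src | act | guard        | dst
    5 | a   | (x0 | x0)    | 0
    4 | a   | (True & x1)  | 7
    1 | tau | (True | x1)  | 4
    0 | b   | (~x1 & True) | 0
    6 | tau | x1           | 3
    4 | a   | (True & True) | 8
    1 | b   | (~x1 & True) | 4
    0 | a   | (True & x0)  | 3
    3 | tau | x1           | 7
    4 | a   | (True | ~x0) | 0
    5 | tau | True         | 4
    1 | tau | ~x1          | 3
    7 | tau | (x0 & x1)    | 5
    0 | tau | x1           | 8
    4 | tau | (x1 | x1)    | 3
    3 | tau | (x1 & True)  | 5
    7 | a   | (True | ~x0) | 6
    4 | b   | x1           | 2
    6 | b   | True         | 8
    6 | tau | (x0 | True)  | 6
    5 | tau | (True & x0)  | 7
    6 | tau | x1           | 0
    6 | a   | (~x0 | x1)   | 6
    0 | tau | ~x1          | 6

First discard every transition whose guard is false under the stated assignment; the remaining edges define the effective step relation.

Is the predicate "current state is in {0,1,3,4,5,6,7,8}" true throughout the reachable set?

Answer: INVARIANT VIOLATED at state 2

Trace:
Safe = {0,1,3,4,5,6,7,8}
Reachable = {0,2,3,4,5,6,7,8}
  0: ✓
  2: VIOLATES
  3: ✓
  4: ✓
  5: ✓
  6: ✓
  7: ✓
  8: ✓
counterexample path to 2: a·tau·tau·b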